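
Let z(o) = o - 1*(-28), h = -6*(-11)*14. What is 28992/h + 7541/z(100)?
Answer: 889905/9856 ≈ 90.291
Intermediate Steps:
h = 924 (h = 66*14 = 924)
z(o) = 28 + o (z(o) = o + 28 = 28 + o)
28992/h + 7541/z(100) = 28992/924 + 7541/(28 + 100) = 28992*(1/924) + 7541/128 = 2416/77 + 7541*(1/128) = 2416/77 + 7541/128 = 889905/9856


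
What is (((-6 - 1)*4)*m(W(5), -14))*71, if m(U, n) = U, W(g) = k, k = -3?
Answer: 5964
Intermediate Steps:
W(g) = -3
(((-6 - 1)*4)*m(W(5), -14))*71 = (((-6 - 1)*4)*(-3))*71 = (-7*4*(-3))*71 = -28*(-3)*71 = 84*71 = 5964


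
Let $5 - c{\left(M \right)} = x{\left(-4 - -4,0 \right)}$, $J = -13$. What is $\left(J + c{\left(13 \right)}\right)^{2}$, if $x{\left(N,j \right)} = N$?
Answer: $64$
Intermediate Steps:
$c{\left(M \right)} = 5$ ($c{\left(M \right)} = 5 - \left(-4 - -4\right) = 5 - \left(-4 + 4\right) = 5 - 0 = 5 + 0 = 5$)
$\left(J + c{\left(13 \right)}\right)^{2} = \left(-13 + 5\right)^{2} = \left(-8\right)^{2} = 64$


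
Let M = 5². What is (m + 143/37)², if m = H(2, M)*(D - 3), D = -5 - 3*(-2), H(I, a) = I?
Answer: 25/1369 ≈ 0.018261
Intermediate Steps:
M = 25
D = 1 (D = -5 + 6 = 1)
m = -4 (m = 2*(1 - 3) = 2*(-2) = -4)
(m + 143/37)² = (-4 + 143/37)² = (-5/37)² = 25/1369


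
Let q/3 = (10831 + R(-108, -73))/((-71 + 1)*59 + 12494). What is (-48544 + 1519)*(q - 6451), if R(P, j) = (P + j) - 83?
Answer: 845265957525/2788 ≈ 3.0318e+8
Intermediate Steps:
R(P, j) = -83 + P + j
q = 10567/2788 (q = 3*((10831 + (-83 - 108 - 73))/((-71 + 1)*59 + 12494)) = 3*((10831 - 264)/(-70*59 + 12494)) = 3*(10567/(-4130 + 12494)) = 3*(10567/8364) = 10567/2788 ≈ 3.7902)
(-48544 + 1519)*(q - 6451) = (-48544 + 1519)*(10567/2788 - 6451) = -47025*(-17974821/2788) = 845265957525/2788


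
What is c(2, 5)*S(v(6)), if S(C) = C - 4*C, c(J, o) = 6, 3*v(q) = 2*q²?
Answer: -432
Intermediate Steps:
v(q) = 2*q²/3 (v(q) = (2*q²)/3 = 2*q²/3)
S(C) = -3*C
c(2, 5)*S(v(6)) = 6*(-2*6²) = 6*(-2*36) = 6*(-3*24) = 6*(-72) = -432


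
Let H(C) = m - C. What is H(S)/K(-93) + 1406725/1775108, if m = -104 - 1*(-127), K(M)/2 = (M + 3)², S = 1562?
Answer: 61904487/88755400 ≈ 0.69747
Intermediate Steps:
K(M) = 2*(3 + M)² (K(M) = 2*(M + 3)² = 2*(3 + M)²)
m = 23 (m = -104 + 127 = 23)
H(C) = 23 - C
H(S)/K(-93) + 1406725/1775108 = (23 - 1*1562)/((2*(3 - 93)²)) + 1406725/1775108 = (23 - 1562)/((2*(-90)²)) + 1406725*(1/1775108) = -1539/(2*8100) + 1406725/1775108 = -1539/16200 + 1406725/1775108 = -1539*1/16200 + 1406725/1775108 = -19/200 + 1406725/1775108 = 61904487/88755400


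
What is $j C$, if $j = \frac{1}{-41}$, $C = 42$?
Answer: $- \frac{42}{41} \approx -1.0244$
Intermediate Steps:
$j = - \frac{1}{41} \approx -0.02439$
$j C = \left(- \frac{1}{41}\right) 42 = - \frac{42}{41}$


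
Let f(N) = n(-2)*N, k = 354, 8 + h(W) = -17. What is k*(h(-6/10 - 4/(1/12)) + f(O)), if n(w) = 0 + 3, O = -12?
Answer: -21594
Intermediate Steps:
h(W) = -25 (h(W) = -8 - 17 = -25)
n(w) = 3
f(N) = 3*N
k*(h(-6/10 - 4/(1/12)) + f(O)) = 354*(-25 + 3*(-12)) = 354*(-25 - 36) = 354*(-61) = -21594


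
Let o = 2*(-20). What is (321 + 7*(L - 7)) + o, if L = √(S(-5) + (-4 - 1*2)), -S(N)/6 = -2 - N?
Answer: 232 + 14*I*√6 ≈ 232.0 + 34.293*I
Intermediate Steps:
o = -40
S(N) = 12 + 6*N (S(N) = -6*(-2 - N) = 12 + 6*N)
L = 2*I*√6 (L = √((12 + 6*(-5)) + (-4 - 1*2)) = √((12 - 30) + (-4 - 2)) = √(-18 - 6) = √(-24) = 2*I*√6 ≈ 4.899*I)
(321 + 7*(L - 7)) + o = (321 + 7*(2*I*√6 - 7)) - 40 = (321 + 7*(-7 + 2*I*√6)) - 40 = (321 + (-49 + 14*I*√6)) - 40 = (272 + 14*I*√6) - 40 = 232 + 14*I*√6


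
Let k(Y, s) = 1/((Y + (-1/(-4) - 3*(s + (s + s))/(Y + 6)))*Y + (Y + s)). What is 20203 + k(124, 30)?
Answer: 4019285848/198945 ≈ 20203.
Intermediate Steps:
k(Y, s) = 1/(Y + s + Y*(¼ + Y - 9*s/(6 + Y))) (k(Y, s) = 1/((Y + (-1*(-¼) - 3*(s + 2*s)/(6 + Y)))*Y + (Y + s)) = 1/((Y + (¼ - 3*3*s/(6 + Y)))*Y + (Y + s)) = 1/((Y + (¼ - 9*s/(6 + Y)))*Y + (Y + s)) = 1/((¼ + Y - 9*s/(6 + Y))*Y + (Y + s)) = 1/(Y*(¼ + Y - 9*s/(6 + Y)) + (Y + s)) = 1/(Y + s + Y*(¼ + Y - 9*s/(6 + Y))))
20203 + k(124, 30) = 20203 + 4*(6 + 124)/(4*124³ + 24*30 + 29*124² + 30*124 - 32*124*30) = 20203 + 4*130/(4*1906624 + 720 + 29*15376 + 3720 - 119040) = 20203 + 4*130/(7626496 + 720 + 445904 + 3720 - 119040) = 20203 + 4*130/7957800 = 20203 + 4*(1/7957800)*130 = 20203 + 13/198945 = 4019285848/198945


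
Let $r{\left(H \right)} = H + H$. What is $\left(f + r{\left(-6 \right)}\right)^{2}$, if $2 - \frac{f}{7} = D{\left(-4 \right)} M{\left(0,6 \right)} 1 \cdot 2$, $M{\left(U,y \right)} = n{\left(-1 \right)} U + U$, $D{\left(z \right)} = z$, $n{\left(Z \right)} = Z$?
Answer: $4$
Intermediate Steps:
$r{\left(H \right)} = 2 H$
$M{\left(U,y \right)} = 0$ ($M{\left(U,y \right)} = - U + U = 0$)
$f = 14$ ($f = 14 - 7 \left(-4\right) 0 \cdot 1 \cdot 2 = 14 - 7 \cdot 0 \cdot 1 \cdot 2 = 14 - 7 \cdot 0 \cdot 2 = 14 - 0 = 14 + 0 = 14$)
$\left(f + r{\left(-6 \right)}\right)^{2} = \left(14 + 2 \left(-6\right)\right)^{2} = \left(14 - 12\right)^{2} = 2^{2} = 4$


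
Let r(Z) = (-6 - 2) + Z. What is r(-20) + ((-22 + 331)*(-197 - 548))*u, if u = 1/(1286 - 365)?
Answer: -85331/307 ≈ -277.95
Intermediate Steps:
u = 1/921 ≈ 0.0010858
r(Z) = -8 + Z
r(-20) + ((-22 + 331)*(-197 - 548))*u = (-8 - 20) + ((-22 + 331)*(-197 - 548))*(1/921) = -28 + (309*(-745))*(1/921) = -28 - 230205*1/921 = -28 - 76735/307 = -85331/307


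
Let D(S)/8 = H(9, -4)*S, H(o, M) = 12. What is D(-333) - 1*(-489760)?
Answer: 457792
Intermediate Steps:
D(S) = 96*S (D(S) = 8*(12*S) = 96*S)
D(-333) - 1*(-489760) = 96*(-333) - 1*(-489760) = -31968 + 489760 = 457792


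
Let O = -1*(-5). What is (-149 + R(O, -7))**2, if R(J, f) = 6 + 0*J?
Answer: 20449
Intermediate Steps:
O = 5
R(J, f) = 6 (R(J, f) = 6 + 0 = 6)
(-149 + R(O, -7))**2 = (-149 + 6)**2 = (-143)**2 = 20449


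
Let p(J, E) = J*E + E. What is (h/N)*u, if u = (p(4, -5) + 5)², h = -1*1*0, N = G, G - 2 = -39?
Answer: 0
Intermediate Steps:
G = -37 (G = 2 - 39 = -37)
N = -37
h = 0 (h = -1*0 = 0)
p(J, E) = E + E*J (p(J, E) = E*J + E = E + E*J)
u = 400 (u = (-5*(1 + 4) + 5)² = (-5*5 + 5)² = (-25 + 5)² = (-20)² = 400)
(h/N)*u = (0/(-37))*400 = -1/37*0*400 = 0*400 = 0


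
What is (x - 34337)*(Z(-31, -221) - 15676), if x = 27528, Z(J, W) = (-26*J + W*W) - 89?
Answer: -230702538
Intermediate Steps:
Z(J, W) = -89 + W² - 26*J (Z(J, W) = (-26*J + W²) - 89 = (W² - 26*J) - 89 = -89 + W² - 26*J)
(x - 34337)*(Z(-31, -221) - 15676) = (27528 - 34337)*((-89 + (-221)² - 26*(-31)) - 15676) = -6809*((-89 + 48841 + 806) - 15676) = -6809*(49558 - 15676) = -6809*33882 = -230702538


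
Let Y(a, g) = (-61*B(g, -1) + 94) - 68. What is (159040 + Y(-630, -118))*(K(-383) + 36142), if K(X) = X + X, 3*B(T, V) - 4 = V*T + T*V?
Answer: 5454483936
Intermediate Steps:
B(T, V) = 4/3 + 2*T*V/3 (B(T, V) = 4/3 + (V*T + T*V)/3 = 4/3 + (T*V + T*V)/3 = 4/3 + (2*T*V)/3 = 4/3 + 2*T*V/3)
K(X) = 2*X
Y(a, g) = -166/3 + 122*g/3 (Y(a, g) = (-61*(4/3 + (⅔)*g*(-1)) + 94) - 68 = (-61*(4/3 - 2*g/3) + 94) - 68 = ((-244/3 + 122*g/3) + 94) - 68 = (38/3 + 122*g/3) - 68 = -166/3 + 122*g/3)
(159040 + Y(-630, -118))*(K(-383) + 36142) = (159040 + (-166/3 + (122/3)*(-118)))*(2*(-383) + 36142) = (159040 + (-166/3 - 14396/3))*(-766 + 36142) = (159040 - 4854)*35376 = 154186*35376 = 5454483936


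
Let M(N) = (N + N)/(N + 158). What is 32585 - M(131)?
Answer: 9416803/289 ≈ 32584.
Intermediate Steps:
M(N) = 2*N/(158 + N) (M(N) = (2*N)/(158 + N) = 2*N/(158 + N))
32585 - M(131) = 32585 - 2*131/(158 + 131) = 32585 - 2*131/289 = 32585 - 1*262/289 = 32585 - 262/289 = 9416803/289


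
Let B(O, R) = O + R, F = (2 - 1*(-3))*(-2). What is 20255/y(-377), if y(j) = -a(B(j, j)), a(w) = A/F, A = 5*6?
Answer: 20255/3 ≈ 6751.7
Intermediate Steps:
F = -10 (F = (2 + 3)*(-2) = 5*(-2) = -10)
A = 30
a(w) = -3 (a(w) = 30/(-10) = 30*(-⅒) = -3)
y(j) = 3 (y(j) = -1*(-3) = 3)
20255/y(-377) = 20255/3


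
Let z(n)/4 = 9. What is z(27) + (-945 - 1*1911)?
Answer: -2820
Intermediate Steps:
z(n) = 36 (z(n) = 4*9 = 36)
z(27) + (-945 - 1*1911) = 36 + (-945 - 1*1911) = 36 + (-945 - 1911) = 36 - 2856 = -2820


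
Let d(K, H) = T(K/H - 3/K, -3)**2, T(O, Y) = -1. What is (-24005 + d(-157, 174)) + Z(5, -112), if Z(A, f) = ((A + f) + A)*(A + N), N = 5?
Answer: -25024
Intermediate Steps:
d(K, H) = 1 (d(K, H) = (-1)**2 = 1)
Z(A, f) = (5 + A)*(f + 2*A) (Z(A, f) = ((A + f) + A)*(A + 5) = (f + 2*A)*(5 + A) = (5 + A)*(f + 2*A))
(-24005 + d(-157, 174)) + Z(5, -112) = (-24005 + 1) + (2*5**2 + 5*(-112) + 10*5 + 5*(-112)) = -24004 + (2*25 - 560 + 50 - 560) = -24004 + (50 - 560 + 50 - 560) = -24004 - 1020 = -25024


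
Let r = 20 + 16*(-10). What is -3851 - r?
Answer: -3711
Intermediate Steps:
r = -140 (r = 20 - 160 = -140)
-3851 - r = -3851 - 1*(-140) = -3851 + 140 = -3711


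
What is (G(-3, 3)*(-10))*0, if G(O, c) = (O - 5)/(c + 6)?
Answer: 0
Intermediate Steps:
G(O, c) = (-5 + O)/(6 + c)
(G(-3, 3)*(-10))*0 = (((-5 - 3)/(6 + 3))*(-10))*0 = ((-8/9)*(-10))*0 = (((⅑)*(-8))*(-10))*0 = -8/9*(-10)*0 = (80/9)*0 = 0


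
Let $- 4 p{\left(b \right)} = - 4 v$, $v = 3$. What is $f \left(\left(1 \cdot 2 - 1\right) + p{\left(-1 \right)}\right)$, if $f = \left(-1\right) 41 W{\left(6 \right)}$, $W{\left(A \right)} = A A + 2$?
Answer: $-6232$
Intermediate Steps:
$W{\left(A \right)} = 2 + A^{2}$ ($W{\left(A \right)} = A^{2} + 2 = 2 + A^{2}$)
$f = -1558$ ($f = \left(-1\right) 41 \left(2 + 6^{2}\right) = - 41 \left(2 + 36\right) = \left(-41\right) 38 = -1558$)
$p{\left(b \right)} = 3$ ($p{\left(b \right)} = - \frac{\left(-4\right) 3}{4} = \left(- \frac{1}{4}\right) \left(-12\right) = 3$)
$f \left(\left(1 \cdot 2 - 1\right) + p{\left(-1 \right)}\right) = - 1558 \left(\left(1 \cdot 2 - 1\right) + 3\right) = - 1558 \left(\left(2 - 1\right) + 3\right) = - 1558 \left(1 + 3\right) = \left(-1558\right) 4 = -6232$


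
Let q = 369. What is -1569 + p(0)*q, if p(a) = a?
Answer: -1569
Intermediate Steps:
-1569 + p(0)*q = -1569 + 0*369 = -1569 + 0 = -1569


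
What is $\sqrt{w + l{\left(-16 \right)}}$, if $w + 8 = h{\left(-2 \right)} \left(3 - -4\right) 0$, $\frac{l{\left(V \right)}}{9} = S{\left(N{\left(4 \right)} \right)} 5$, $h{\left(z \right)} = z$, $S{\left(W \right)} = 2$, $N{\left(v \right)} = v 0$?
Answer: $\sqrt{82} \approx 9.0554$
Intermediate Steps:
$N{\left(v \right)} = 0$
$l{\left(V \right)} = 90$ ($l{\left(V \right)} = 9 \cdot 2 \cdot 5 = 9 \cdot 10 = 90$)
$w = -8$ ($w = -8 + - 2 \left(3 - -4\right) 0 = -8 + - 2 \left(3 + 4\right) 0 = -8 + \left(-2\right) 7 \cdot 0 = -8 - 0 = -8 + 0 = -8$)
$\sqrt{w + l{\left(-16 \right)}} = \sqrt{-8 + 90} = \sqrt{82}$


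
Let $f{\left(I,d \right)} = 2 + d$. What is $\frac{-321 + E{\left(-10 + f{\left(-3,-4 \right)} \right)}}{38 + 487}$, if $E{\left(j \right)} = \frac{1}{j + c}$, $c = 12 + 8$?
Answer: $- \frac{2567}{4200} \approx -0.61119$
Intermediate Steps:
$c = 20$
$E{\left(j \right)} = \frac{1}{20 + j}$ ($E{\left(j \right)} = \frac{1}{j + 20} = \frac{1}{20 + j}$)
$\frac{-321 + E{\left(-10 + f{\left(-3,-4 \right)} \right)}}{38 + 487} = \frac{-321 + \frac{1}{20 + \left(-10 + \left(2 - 4\right)\right)}}{38 + 487} = \frac{-321 + \frac{1}{20 - 12}}{525} = \left(-321 + \frac{1}{20 - 12}\right) \frac{1}{525} = \left(-321 + \frac{1}{8}\right) \frac{1}{525} = \left(- \frac{2567}{8}\right) \frac{1}{525} = - \frac{2567}{4200}$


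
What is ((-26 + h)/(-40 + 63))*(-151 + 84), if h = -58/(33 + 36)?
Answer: 124084/1587 ≈ 78.188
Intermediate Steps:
h = -58/69 ≈ -0.84058
((-26 + h)/(-40 + 63))*(-151 + 84) = ((-26 - 58/69)/(-40 + 63))*(-151 + 84) = -1852/69/23*(-67) = -1852/69*1/23*(-67) = -1852/1587*(-67) = 124084/1587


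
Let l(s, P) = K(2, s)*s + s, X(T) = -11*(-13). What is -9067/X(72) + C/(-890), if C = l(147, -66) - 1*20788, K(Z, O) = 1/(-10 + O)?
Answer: -70118250/1743599 ≈ -40.215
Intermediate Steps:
X(T) = 143
l(s, P) = s + s/(-10 + s) (l(s, P) = s/(-10 + s) + s = s + s/(-10 + s))
C = -2827670/137 (C = 147*(-9 + 147)/(-10 + 147) - 1*20788 = 147*138/137 - 20788 = 147*(1/137)*138 - 20788 = 20286/137 - 20788 = -2827670/137 ≈ -20640.)
-9067/X(72) + C/(-890) = -9067/143 - 2827670/137/(-890) = -9067*1/143 - 2827670/137*(-1/890) = -9067/143 + 282767/12193 = -70118250/1743599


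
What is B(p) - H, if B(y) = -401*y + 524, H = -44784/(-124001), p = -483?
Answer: 24081817423/124001 ≈ 1.9421e+5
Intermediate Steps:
H = 44784/124001 (H = -44784*(-1/124001) = 44784/124001 ≈ 0.36116)
B(y) = 524 - 401*y
B(p) - H = (524 - 401*(-483)) - 1*44784/124001 = (524 + 193683) - 44784/124001 = 194207 - 44784/124001 = 24081817423/124001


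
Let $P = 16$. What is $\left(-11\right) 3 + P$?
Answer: $-17$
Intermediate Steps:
$\left(-11\right) 3 + P = \left(-11\right) 3 + 16 = -33 + 16 = -17$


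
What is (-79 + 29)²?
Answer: 2500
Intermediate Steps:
(-79 + 29)² = (-50)² = 2500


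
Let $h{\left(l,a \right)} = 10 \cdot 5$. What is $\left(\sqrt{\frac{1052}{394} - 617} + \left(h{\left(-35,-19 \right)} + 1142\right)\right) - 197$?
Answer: $995 + \frac{3 i \sqrt{2649059}}{197} \approx 995.0 + 24.786 i$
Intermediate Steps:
$h{\left(l,a \right)} = 50$
$\left(\sqrt{\frac{1052}{394} - 617} + \left(h{\left(-35,-19 \right)} + 1142\right)\right) - 197 = \left(\sqrt{\frac{1052}{394} - 617} + \left(50 + 1142\right)\right) - 197 = \left(\sqrt{1052 \cdot \frac{1}{394} - 617} + 1192\right) - 197 = \left(\sqrt{\frac{526}{197} - 617} + 1192\right) - 197 = \left(\sqrt{- \frac{121023}{197}} + 1192\right) - 197 = \left(\frac{3 i \sqrt{2649059}}{197} + 1192\right) - 197 = \left(1192 + \frac{3 i \sqrt{2649059}}{197}\right) - 197 = 995 + \frac{3 i \sqrt{2649059}}{197}$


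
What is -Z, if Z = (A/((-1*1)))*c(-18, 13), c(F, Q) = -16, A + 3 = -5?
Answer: 128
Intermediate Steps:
A = -8 (A = -3 - 5 = -8)
Z = -128 (Z = -8/((-1*1))*(-16) = -8/(-1)*(-16) = -8*(-1)*(-16) = 8*(-16) = -128)
-Z = -1*(-128) = 128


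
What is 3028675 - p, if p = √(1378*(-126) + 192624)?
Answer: 3028675 - 2*√4749 ≈ 3.0285e+6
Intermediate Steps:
p = 2*√4749 (p = √(-173628 + 192624) = √18996 = 2*√4749 ≈ 137.83)
3028675 - p = 3028675 - 2*√4749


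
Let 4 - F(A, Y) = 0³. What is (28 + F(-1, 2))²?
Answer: 1024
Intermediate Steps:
F(A, Y) = 4 (F(A, Y) = 4 - 1*0³ = 4 - 1*0 = 4 + 0 = 4)
(28 + F(-1, 2))² = (28 + 4)² = 32² = 1024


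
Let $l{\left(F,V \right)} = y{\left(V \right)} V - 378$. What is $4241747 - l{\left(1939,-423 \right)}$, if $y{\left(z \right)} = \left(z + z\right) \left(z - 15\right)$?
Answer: $160983929$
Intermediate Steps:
$y{\left(z \right)} = 2 z \left(-15 + z\right)$
$l{\left(F,V \right)} = -378 + 2 V^{2} \left(-15 + V\right)$ ($l{\left(F,V \right)} = 2 V \left(-15 + V\right) V - 378 = 2 V^{2} \left(-15 + V\right) - 378 = -378 + 2 V^{2} \left(-15 + V\right)$)
$4241747 - l{\left(1939,-423 \right)} = 4241747 - \left(-378 + 2 \left(-423\right)^{2} \left(-15 - 423\right)\right) = 4241747 - \left(-378 + 2 \cdot 178929 \left(-438\right)\right) = 4241747 - \left(-378 - 156741804\right) = 4241747 - -156742182 = 4241747 + 156742182 = 160983929$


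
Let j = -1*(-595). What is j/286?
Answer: 595/286 ≈ 2.0804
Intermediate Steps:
j = 595
j/286 = 595/286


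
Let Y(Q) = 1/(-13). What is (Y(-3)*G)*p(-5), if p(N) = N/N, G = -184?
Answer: 184/13 ≈ 14.154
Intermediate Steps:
p(N) = 1
Y(Q) = -1/13
(Y(-3)*G)*p(-5) = -1/13*(-184)*1 = (184/13)*1 = 184/13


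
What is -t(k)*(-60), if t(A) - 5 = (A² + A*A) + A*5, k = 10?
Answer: 15300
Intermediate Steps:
t(A) = 5 + 2*A² + 5*A (t(A) = 5 + ((A² + A*A) + A*5) = 5 + ((A² + A²) + 5*A) = 5 + (2*A² + 5*A) = 5 + 2*A² + 5*A)
-t(k)*(-60) = -(5 + 2*10² + 5*10)*(-60) = -(5 + 2*100 + 50)*(-60) = -(5 + 200 + 50)*(-60) = -255*(-60) = -1*(-15300) = 15300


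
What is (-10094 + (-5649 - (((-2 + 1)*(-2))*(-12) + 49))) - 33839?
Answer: -49607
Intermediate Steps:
(-10094 + (-5649 - (((-2 + 1)*(-2))*(-12) + 49))) - 33839 = (-10094 + (-5649 - (-1*(-2)*(-12) + 49))) - 33839 = (-10094 + (-5649 - (2*(-12) + 49))) - 33839 = (-10094 + (-5649 - (-24 + 49))) - 33839 = (-10094 + (-5649 - 1*25)) - 33839 = (-10094 + (-5649 - 25)) - 33839 = (-10094 - 5674) - 33839 = -15768 - 33839 = -49607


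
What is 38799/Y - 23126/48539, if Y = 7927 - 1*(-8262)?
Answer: 1508877847/785797871 ≈ 1.9202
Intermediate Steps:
Y = 16189 (Y = 7927 + 8262 = 16189)
38799/Y - 23126/48539 = 38799/16189 - 23126/48539 = 1508877847/785797871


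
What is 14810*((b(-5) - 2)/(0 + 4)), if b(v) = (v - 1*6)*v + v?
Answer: 177720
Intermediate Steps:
b(v) = v + v*(-6 + v) (b(v) = (v - 6)*v + v = (-6 + v)*v + v = v*(-6 + v) + v = v + v*(-6 + v))
14810*((b(-5) - 2)/(0 + 4)) = 14810*((-5*(-5 - 5) - 2)/(0 + 4)) = 14810*((-5*(-10) - 2)/4) = 14810*((50 - 2)*(¼)) = 14810*(48*(¼)) = 14810*12 = 177720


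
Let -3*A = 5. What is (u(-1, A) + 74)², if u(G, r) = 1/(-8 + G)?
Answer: 442225/81 ≈ 5459.6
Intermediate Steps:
A = -5/3 (A = -⅓*5 = -5/3 ≈ -1.6667)
(u(-1, A) + 74)² = (1/(-8 - 1) + 74)² = (1/(-9) + 74)² = (-⅑ + 74)² = (665/9)² = 442225/81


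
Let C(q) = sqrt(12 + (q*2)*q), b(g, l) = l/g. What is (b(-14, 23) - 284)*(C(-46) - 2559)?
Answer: 10233441/14 - 3999*sqrt(1061)/7 ≈ 7.1235e+5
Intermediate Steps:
C(q) = sqrt(12 + 2*q**2) (C(q) = sqrt(12 + (2*q)*q) = sqrt(12 + 2*q**2))
(b(-14, 23) - 284)*(C(-46) - 2559) = (23/(-14) - 284)*(sqrt(12 + 2*(-46)**2) - 2559) = (23*(-1/14) - 284)*(sqrt(12 + 2*2116) - 2559) = (-23/14 - 284)*(sqrt(12 + 4232) - 2559) = -3999*(sqrt(4244) - 2559)/14 = -3999*(2*sqrt(1061) - 2559)/14 = -3999*(-2559 + 2*sqrt(1061))/14 = 10233441/14 - 3999*sqrt(1061)/7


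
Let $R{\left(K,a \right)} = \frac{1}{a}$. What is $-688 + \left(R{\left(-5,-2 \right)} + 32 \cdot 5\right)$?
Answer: $- \frac{1057}{2} \approx -528.5$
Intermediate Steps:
$-688 + \left(R{\left(-5,-2 \right)} + 32 \cdot 5\right) = -688 + \left(\frac{1}{-2} + 32 \cdot 5\right) = -688 + \left(- \frac{1}{2} + 160\right) = -688 + \frac{319}{2} = - \frac{1057}{2}$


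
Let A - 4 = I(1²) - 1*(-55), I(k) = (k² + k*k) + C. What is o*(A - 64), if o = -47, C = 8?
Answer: -235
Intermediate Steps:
I(k) = 8 + 2*k² (I(k) = (k² + k*k) + 8 = (k² + k²) + 8 = 2*k² + 8 = 8 + 2*k²)
A = 69 (A = 4 + ((8 + 2*(1²)²) - 1*(-55)) = 4 + ((8 + 2*1²) + 55) = 4 + ((8 + 2*1) + 55) = 4 + ((8 + 2) + 55) = 4 + (10 + 55) = 4 + 65 = 69)
o*(A - 64) = -47*(69 - 64) = -47*5 = -235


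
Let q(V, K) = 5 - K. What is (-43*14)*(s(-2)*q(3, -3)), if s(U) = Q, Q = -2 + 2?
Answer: 0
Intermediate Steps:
Q = 0
s(U) = 0
(-43*14)*(s(-2)*q(3, -3)) = (-43*14)*(0*(5 - 1*(-3))) = -0*(5 + 3) = -0*8 = -602*0 = 0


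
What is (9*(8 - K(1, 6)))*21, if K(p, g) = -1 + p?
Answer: 1512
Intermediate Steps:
(9*(8 - K(1, 6)))*21 = (9*(8 - (-1 + 1)))*21 = (9*(8 - 1*0))*21 = (9*(8 + 0))*21 = (9*8)*21 = 72*21 = 1512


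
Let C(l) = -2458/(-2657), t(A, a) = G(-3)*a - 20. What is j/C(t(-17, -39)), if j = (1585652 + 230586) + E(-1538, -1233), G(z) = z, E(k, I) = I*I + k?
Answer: 8861065773/2458 ≈ 3.6050e+6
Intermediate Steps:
E(k, I) = k + I² (E(k, I) = I² + k = k + I²)
t(A, a) = -20 - 3*a (t(A, a) = -3*a - 20 = -20 - 3*a)
j = 3334989 (j = (1585652 + 230586) + (-1538 + (-1233)²) = 1816238 + (-1538 + 1520289) = 1816238 + 1518751 = 3334989)
C(l) = 2458/2657 (C(l) = -2458*(-1/2657) = 2458/2657)
j/C(t(-17, -39)) = 3334989/(2458/2657) = 3334989*(2657/2458) = 8861065773/2458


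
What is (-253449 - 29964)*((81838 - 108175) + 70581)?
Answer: -12539324772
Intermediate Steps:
(-253449 - 29964)*((81838 - 108175) + 70581) = -283413*(-26337 + 70581) = -283413*44244 = -12539324772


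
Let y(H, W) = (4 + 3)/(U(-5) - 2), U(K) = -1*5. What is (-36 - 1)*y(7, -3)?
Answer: 37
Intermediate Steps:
U(K) = -5
y(H, W) = -1 (y(H, W) = (4 + 3)/(-5 - 2) = 7/(-7) = 7*(-⅐) = -1)
(-36 - 1)*y(7, -3) = (-36 - 1)*(-1) = -37*(-1) = 37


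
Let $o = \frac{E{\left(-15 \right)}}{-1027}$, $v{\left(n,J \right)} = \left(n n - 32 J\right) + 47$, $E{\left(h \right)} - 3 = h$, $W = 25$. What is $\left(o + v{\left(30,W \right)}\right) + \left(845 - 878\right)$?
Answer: $\frac{117090}{1027} \approx 114.01$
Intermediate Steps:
$E{\left(h \right)} = 3 + h$
$v{\left(n,J \right)} = 47 + n^{2} - 32 J$ ($v{\left(n,J \right)} = \left(n^{2} - 32 J\right) + 47 = 47 + n^{2} - 32 J$)
$o = \frac{12}{1027}$ ($o = \frac{3 - 15}{-1027} = \left(-12\right) \left(- \frac{1}{1027}\right) = \frac{12}{1027} \approx 0.011685$)
$\left(o + v{\left(30,W \right)}\right) + \left(845 - 878\right) = \left(\frac{12}{1027} + \left(47 + 30^{2} - 800\right)\right) + \left(845 - 878\right) = \left(\frac{12}{1027} + \left(47 + 900 - 800\right)\right) - 33 = \left(\frac{12}{1027} + 147\right) - 33 = \frac{150981}{1027} - 33 = \frac{117090}{1027}$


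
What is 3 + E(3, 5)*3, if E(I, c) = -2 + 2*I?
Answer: 15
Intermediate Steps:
3 + E(3, 5)*3 = 3 + (-2 + 2*3)*3 = 3 + (-2 + 6)*3 = 3 + 4*3 = 3 + 12 = 15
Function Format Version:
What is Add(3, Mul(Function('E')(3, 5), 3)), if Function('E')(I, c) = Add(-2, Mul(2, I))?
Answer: 15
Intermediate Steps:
Add(3, Mul(Function('E')(3, 5), 3)) = Add(3, Mul(Add(-2, Mul(2, 3)), 3)) = Add(3, Mul(Add(-2, 6), 3)) = Add(3, Mul(4, 3)) = Add(3, 12) = 15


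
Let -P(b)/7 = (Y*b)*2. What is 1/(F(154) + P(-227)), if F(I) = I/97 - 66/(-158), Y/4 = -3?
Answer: -7663/292220801 ≈ -2.6223e-5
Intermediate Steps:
Y = -12 (Y = 4*(-3) = -12)
F(I) = 33/79 + I/97 (F(I) = I*(1/97) - 66*(-1/158) = I/97 + 33/79 = 33/79 + I/97)
P(b) = 168*b (P(b) = -7*(-12*b)*2 = -(-168)*b = 168*b)
1/(F(154) + P(-227)) = 1/((33/79 + (1/97)*154) + 168*(-227)) = 1/((33/79 + 154/97) - 38136) = 1/(15367/7663 - 38136) = 1/(-292220801/7663) = -7663/292220801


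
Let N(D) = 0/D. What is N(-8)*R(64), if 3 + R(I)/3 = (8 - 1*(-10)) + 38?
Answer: 0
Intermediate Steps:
N(D) = 0
R(I) = 159 (R(I) = -9 + 3*((8 - 1*(-10)) + 38) = -9 + 3*((8 + 10) + 38) = -9 + 3*(18 + 38) = -9 + 3*56 = -9 + 168 = 159)
N(-8)*R(64) = 0*159 = 0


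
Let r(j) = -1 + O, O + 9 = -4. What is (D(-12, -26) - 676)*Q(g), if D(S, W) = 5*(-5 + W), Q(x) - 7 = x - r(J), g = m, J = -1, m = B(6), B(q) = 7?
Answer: -23268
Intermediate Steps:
O = -13 (O = -9 - 4 = -13)
m = 7
g = 7
r(j) = -14 (r(j) = -1 - 13 = -14)
Q(x) = 21 + x (Q(x) = 7 + (x - 1*(-14)) = 7 + (x + 14) = 7 + (14 + x) = 21 + x)
D(S, W) = -25 + 5*W
(D(-12, -26) - 676)*Q(g) = ((-25 + 5*(-26)) - 676)*(21 + 7) = ((-25 - 130) - 676)*28 = (-155 - 676)*28 = -831*28 = -23268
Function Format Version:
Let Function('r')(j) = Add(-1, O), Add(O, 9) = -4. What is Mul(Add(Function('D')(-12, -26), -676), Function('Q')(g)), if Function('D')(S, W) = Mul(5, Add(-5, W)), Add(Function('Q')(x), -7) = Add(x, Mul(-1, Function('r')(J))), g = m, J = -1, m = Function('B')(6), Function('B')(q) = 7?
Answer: -23268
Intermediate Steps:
O = -13 (O = Add(-9, -4) = -13)
m = 7
g = 7
Function('r')(j) = -14 (Function('r')(j) = Add(-1, -13) = -14)
Function('Q')(x) = Add(21, x) (Function('Q')(x) = Add(7, Add(x, Mul(-1, -14))) = Add(7, Add(x, 14)) = Add(7, Add(14, x)) = Add(21, x))
Function('D')(S, W) = Add(-25, Mul(5, W))
Mul(Add(Function('D')(-12, -26), -676), Function('Q')(g)) = Mul(Add(Add(-25, Mul(5, -26)), -676), Add(21, 7)) = Mul(Add(Add(-25, -130), -676), 28) = Mul(Add(-155, -676), 28) = Mul(-831, 28) = -23268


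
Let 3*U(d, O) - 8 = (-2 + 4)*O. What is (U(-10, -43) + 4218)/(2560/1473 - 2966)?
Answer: -3087408/2183179 ≈ -1.4142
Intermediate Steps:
U(d, O) = 8/3 + 2*O/3 (U(d, O) = 8/3 + ((-2 + 4)*O)/3 = 8/3 + (2*O)/3 = 8/3 + 2*O/3)
(U(-10, -43) + 4218)/(2560/1473 - 2966) = ((8/3 + (2/3)*(-43)) + 4218)/(2560/1473 - 2966) = ((8/3 - 86/3) + 4218)/(2560*(1/1473) - 2966) = (-26 + 4218)/(2560/1473 - 2966) = 4192/(-4366358/1473) = 4192*(-1473/4366358) = -3087408/2183179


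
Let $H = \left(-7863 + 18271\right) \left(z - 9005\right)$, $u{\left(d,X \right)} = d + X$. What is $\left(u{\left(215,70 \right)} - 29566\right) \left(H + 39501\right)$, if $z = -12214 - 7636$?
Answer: $8792596449259$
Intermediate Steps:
$u{\left(d,X \right)} = X + d$
$z = -19850$ ($z = -12214 - 7636 = -19850$)
$H = -300322840$ ($H = \left(-7863 + 18271\right) \left(-19850 - 9005\right) = 10408 \left(-28855\right) = -300322840$)
$\left(u{\left(215,70 \right)} - 29566\right) \left(H + 39501\right) = \left(\left(70 + 215\right) - 29566\right) \left(-300322840 + 39501\right) = \left(285 - 29566\right) \left(-300283339\right) = \left(-29281\right) \left(-300283339\right) = 8792596449259$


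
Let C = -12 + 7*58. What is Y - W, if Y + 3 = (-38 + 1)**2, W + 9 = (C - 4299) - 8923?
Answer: 14203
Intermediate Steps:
C = 394 (C = -12 + 406 = 394)
W = -12837 (W = -9 + ((394 - 4299) - 8923) = -9 + (-3905 - 8923) = -9 - 12828 = -12837)
Y = 1366 (Y = -3 + (-38 + 1)**2 = -3 + (-37)**2 = -3 + 1369 = 1366)
Y - W = 1366 - 1*(-12837) = 1366 + 12837 = 14203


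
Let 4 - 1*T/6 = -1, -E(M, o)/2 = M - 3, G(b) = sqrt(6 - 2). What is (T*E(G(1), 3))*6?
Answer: 360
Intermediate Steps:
G(b) = 2 (G(b) = sqrt(4) = 2)
E(M, o) = 6 - 2*M (E(M, o) = -2*(M - 3) = -2*(-3 + M) = 6 - 2*M)
T = 30 (T = 24 - 6*(-1) = 24 + 6 = 30)
(T*E(G(1), 3))*6 = (30*(6 - 2*2))*6 = (30*(6 - 4))*6 = (30*2)*6 = 60*6 = 360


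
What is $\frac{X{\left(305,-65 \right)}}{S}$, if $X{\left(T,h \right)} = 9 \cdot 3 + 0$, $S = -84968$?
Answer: $- \frac{27}{84968} \approx -0.00031777$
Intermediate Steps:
$X{\left(T,h \right)} = 27$ ($X{\left(T,h \right)} = 27 + 0 = 27$)
$\frac{X{\left(305,-65 \right)}}{S} = \frac{27}{-84968} = 27 \left(- \frac{1}{84968}\right) = - \frac{27}{84968}$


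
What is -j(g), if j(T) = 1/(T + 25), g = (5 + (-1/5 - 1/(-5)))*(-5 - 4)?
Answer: 1/20 ≈ 0.050000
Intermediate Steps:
g = -45 (g = (5 + (-1*⅕ - 1*(-⅕)))*(-9) = (5 + (-⅕ + ⅕))*(-9) = (5 + 0)*(-9) = 5*(-9) = -45)
j(T) = 1/(25 + T)
-j(g) = -1/(25 - 45) = -1/(-20) = -1*(-1/20) = 1/20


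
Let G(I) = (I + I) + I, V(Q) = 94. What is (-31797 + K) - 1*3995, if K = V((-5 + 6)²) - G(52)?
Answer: -35854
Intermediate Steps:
G(I) = 3*I (G(I) = 2*I + I = 3*I)
K = -62 (K = 94 - 3*52 = 94 - 1*156 = 94 - 156 = -62)
(-31797 + K) - 1*3995 = (-31797 - 62) - 1*3995 = -31859 - 3995 = -35854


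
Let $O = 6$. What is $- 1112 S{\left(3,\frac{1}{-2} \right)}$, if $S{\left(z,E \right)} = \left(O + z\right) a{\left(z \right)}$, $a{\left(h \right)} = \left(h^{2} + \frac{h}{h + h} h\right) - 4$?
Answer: $-65052$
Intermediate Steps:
$a{\left(h \right)} = -4 + h^{2} + \frac{h}{2}$ ($a{\left(h \right)} = \left(h^{2} + \frac{h}{2 h} h\right) - 4 = \left(h^{2} + h \frac{1}{2 h} h\right) - 4 = \left(h^{2} + \frac{h}{2}\right) - 4 = -4 + h^{2} + \frac{h}{2}$)
$S{\left(z,E \right)} = \left(6 + z\right) \left(-4 + z^{2} + \frac{z}{2}\right)$
$- 1112 S{\left(3,\frac{1}{-2} \right)} = - 1112 \frac{\left(6 + 3\right) \left(-8 + 3 + 2 \cdot 3^{2}\right)}{2} = - 1112 \cdot \frac{1}{2} \cdot 9 \left(-8 + 3 + 2 \cdot 9\right) = - 1112 \cdot \frac{1}{2} \cdot 9 \left(-8 + 3 + 18\right) = - 1112 \cdot \frac{1}{2} \cdot 9 \cdot 13 = \left(-1112\right) \frac{117}{2} = -65052$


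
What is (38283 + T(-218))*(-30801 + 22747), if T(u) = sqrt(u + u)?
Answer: -308331282 - 16108*I*sqrt(109) ≈ -3.0833e+8 - 1.6817e+5*I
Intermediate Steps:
T(u) = sqrt(2)*sqrt(u) (T(u) = sqrt(2*u) = sqrt(2)*sqrt(u))
(38283 + T(-218))*(-30801 + 22747) = (38283 + sqrt(2)*sqrt(-218))*(-30801 + 22747) = (38283 + sqrt(2)*(I*sqrt(218)))*(-8054) = (38283 + 2*I*sqrt(109))*(-8054) = -308331282 - 16108*I*sqrt(109)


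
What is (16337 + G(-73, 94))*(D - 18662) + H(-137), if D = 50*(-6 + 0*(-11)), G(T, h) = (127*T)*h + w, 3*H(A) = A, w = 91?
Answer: 48640146619/3 ≈ 1.6213e+10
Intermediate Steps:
H(A) = A/3
G(T, h) = 91 + 127*T*h (G(T, h) = (127*T)*h + 91 = 127*T*h + 91 = 91 + 127*T*h)
D = -300 (D = 50*(-6 + 0) = 50*(-6) = -300)
(16337 + G(-73, 94))*(D - 18662) + H(-137) = (16337 + (91 + 127*(-73)*94))*(-300 - 18662) + (⅓)*(-137) = (16337 + (91 - 871474))*(-18962) - 137/3 = (16337 - 871383)*(-18962) - 137/3 = -855046*(-18962) - 137/3 = 16213382252 - 137/3 = 48640146619/3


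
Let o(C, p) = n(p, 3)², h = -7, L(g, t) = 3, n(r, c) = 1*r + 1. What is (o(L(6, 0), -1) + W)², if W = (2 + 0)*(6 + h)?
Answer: 4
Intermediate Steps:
n(r, c) = 1 + r (n(r, c) = r + 1 = 1 + r)
W = -2 (W = (2 + 0)*(6 - 7) = 2*(-1) = -2)
o(C, p) = (1 + p)²
(o(L(6, 0), -1) + W)² = ((1 - 1)² - 2)² = (0² - 2)² = (0 - 2)² = (-2)² = 4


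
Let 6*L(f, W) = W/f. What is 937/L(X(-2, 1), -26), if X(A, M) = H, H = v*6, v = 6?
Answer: -101196/13 ≈ -7784.3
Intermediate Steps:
H = 36 (H = 6*6 = 36)
X(A, M) = 36
L(f, W) = W/(6*f) (L(f, W) = (W/f)/6 = W/(6*f))
937/L(X(-2, 1), -26) = 937/(((1/6)*(-26)/36)) = 937/(((1/6)*(-26)*(1/36))) = 937/(-13/108) = 937*(-108/13) = -101196/13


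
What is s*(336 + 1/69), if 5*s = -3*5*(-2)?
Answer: 46370/23 ≈ 2016.1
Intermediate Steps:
s = 6 (s = (-3*5*(-2))/5 = (-15*(-2))/5 = (1/5)*30 = 6)
s*(336 + 1/69) = 6*(336 + 1/69) = 6*(23185/69) = 46370/23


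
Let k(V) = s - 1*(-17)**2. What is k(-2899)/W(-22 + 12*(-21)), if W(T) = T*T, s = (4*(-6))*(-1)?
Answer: -265/75076 ≈ -0.0035298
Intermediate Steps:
s = 24 (s = -24*(-1) = 24)
W(T) = T**2
k(V) = -265 (k(V) = 24 - 1*(-17)**2 = 24 - 1*289 = 24 - 289 = -265)
k(-2899)/W(-22 + 12*(-21)) = -265/(-22 + 12*(-21))**2 = -265/(-22 - 252)**2 = -265/((-274)**2) = -265/75076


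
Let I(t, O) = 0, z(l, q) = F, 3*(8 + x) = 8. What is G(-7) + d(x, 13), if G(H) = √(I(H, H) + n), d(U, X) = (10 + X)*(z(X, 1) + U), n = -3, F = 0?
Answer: -368/3 + I*√3 ≈ -122.67 + 1.732*I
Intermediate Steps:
x = -16/3 (x = -8 + (⅓)*8 = -8 + 8/3 = -16/3 ≈ -5.3333)
z(l, q) = 0
d(U, X) = U*(10 + X) (d(U, X) = (10 + X)*(0 + U) = (10 + X)*U = U*(10 + X))
G(H) = I*√3 (G(H) = √(0 - 3) = √(-3) = I*√3)
G(-7) + d(x, 13) = I*√3 - 16*(10 + 13)/3 = I*√3 - 16/3*23 = I*√3 - 368/3 = -368/3 + I*√3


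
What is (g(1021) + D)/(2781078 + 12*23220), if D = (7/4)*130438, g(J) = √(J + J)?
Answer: 456533/6119436 + √2042/3059718 ≈ 0.074619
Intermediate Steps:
g(J) = √2*√J (g(J) = √(2*J) = √2*√J)
D = 456533/2 (D = (7*(¼))*130438 = (7/4)*130438 = 456533/2 ≈ 2.2827e+5)
(g(1021) + D)/(2781078 + 12*23220) = (√2*√1021 + 456533/2)/(2781078 + 12*23220) = (√2042 + 456533/2)/(2781078 + 278640) = (456533/2 + √2042)/3059718 = (456533/2 + √2042)*(1/3059718) = 456533/6119436 + √2042/3059718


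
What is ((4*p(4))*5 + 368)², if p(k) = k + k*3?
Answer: 473344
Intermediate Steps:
p(k) = 4*k (p(k) = k + 3*k = 4*k)
((4*p(4))*5 + 368)² = ((4*(4*4))*5 + 368)² = ((4*16)*5 + 368)² = (64*5 + 368)² = (320 + 368)² = 688² = 473344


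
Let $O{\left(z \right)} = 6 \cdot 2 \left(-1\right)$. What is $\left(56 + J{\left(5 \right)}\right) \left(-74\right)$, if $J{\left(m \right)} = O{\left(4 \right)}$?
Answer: $-3256$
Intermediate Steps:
$O{\left(z \right)} = -12$ ($O{\left(z \right)} = 12 \left(-1\right) = -12$)
$J{\left(m \right)} = -12$
$\left(56 + J{\left(5 \right)}\right) \left(-74\right) = \left(56 - 12\right) \left(-74\right) = 44 \left(-74\right) = -3256$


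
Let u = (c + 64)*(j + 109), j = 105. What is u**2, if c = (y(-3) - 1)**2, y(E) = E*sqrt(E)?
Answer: 61183456 + 20882976*I*sqrt(3) ≈ 6.1183e+7 + 3.617e+7*I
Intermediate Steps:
y(E) = E**(3/2)
c = (-1 - 3*I*sqrt(3))**2 (c = ((-3)**(3/2) - 1)**2 = (-3*I*sqrt(3) - 1)**2 = (-1 - 3*I*sqrt(3))**2 ≈ -26.0 + 10.392*I)
u = 8132 + 1284*I*sqrt(3) (u = ((-26 + 6*I*sqrt(3)) + 64)*(105 + 109) = (38 + 6*I*sqrt(3))*214 = 8132 + 1284*I*sqrt(3) ≈ 8132.0 + 2224.0*I)
u**2 = (8132 + 1284*I*sqrt(3))**2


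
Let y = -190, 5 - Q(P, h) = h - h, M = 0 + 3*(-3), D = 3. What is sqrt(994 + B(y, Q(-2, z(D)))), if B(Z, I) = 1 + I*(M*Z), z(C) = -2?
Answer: sqrt(9545) ≈ 97.698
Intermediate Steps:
M = -9 (M = 0 - 9 = -9)
Q(P, h) = 5 (Q(P, h) = 5 - (h - h) = 5 - 1*0 = 5 + 0 = 5)
B(Z, I) = 1 - 9*I*Z (B(Z, I) = 1 + I*(-9*Z) = 1 - 9*I*Z)
sqrt(994 + B(y, Q(-2, z(D)))) = sqrt(994 + (1 - 9*5*(-190))) = sqrt(994 + (1 + 8550)) = sqrt(994 + 8551) = sqrt(9545)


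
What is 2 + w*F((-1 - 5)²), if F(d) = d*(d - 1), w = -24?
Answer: -30238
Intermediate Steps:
F(d) = d*(-1 + d)
2 + w*F((-1 - 5)²) = 2 - 24*(-1 - 5)²*(-1 + (-1 - 5)²) = 2 - 24*(-6)²*(-1 + (-6)²) = 2 - 864*(-1 + 36) = 2 - 864*35 = 2 - 24*1260 = 2 - 30240 = -30238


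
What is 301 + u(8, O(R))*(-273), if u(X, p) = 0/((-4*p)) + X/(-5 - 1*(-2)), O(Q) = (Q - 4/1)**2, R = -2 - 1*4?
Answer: 1029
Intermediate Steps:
R = -6 (R = -2 - 4 = -6)
O(Q) = (-4 + Q)**2 (O(Q) = (Q - 4*1)**2 = (Q - 4)**2 = (-4 + Q)**2)
u(X, p) = -X/3 (u(X, p) = 0*(-1/(4*p)) + X/(-5 + 2) = 0 + X/(-3) = 0 + X*(-1/3) = 0 - X/3 = -X/3)
301 + u(8, O(R))*(-273) = 301 - 1/3*8*(-273) = 301 - 8/3*(-273) = 301 + 728 = 1029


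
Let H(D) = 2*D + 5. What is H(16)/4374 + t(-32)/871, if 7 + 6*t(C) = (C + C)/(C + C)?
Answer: 27853/3809754 ≈ 0.0073110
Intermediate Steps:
H(D) = 5 + 2*D
t(C) = -1 (t(C) = -7/6 + ((C + C)/(C + C))/6 = -7/6 + ((2*C)/((2*C)))/6 = -7/6 + ((2*C)*(1/(2*C)))/6 = -7/6 + (⅙)*1 = -7/6 + ⅙ = -1)
H(16)/4374 + t(-32)/871 = (5 + 2*16)/4374 - 1/871 = (5 + 32)*(1/4374) - 1*1/871 = 37*(1/4374) - 1/871 = 37/4374 - 1/871 = 27853/3809754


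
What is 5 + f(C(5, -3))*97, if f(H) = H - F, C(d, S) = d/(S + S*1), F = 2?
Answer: -1619/6 ≈ -269.83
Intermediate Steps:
C(d, S) = d/(2*S) (C(d, S) = d/(S + S) = d/((2*S)) = d*(1/(2*S)) = d/(2*S))
f(H) = -2 + H (f(H) = H - 1*2 = H - 2 = -2 + H)
5 + f(C(5, -3))*97 = 5 + (-2 + (½)*5/(-3))*97 = 5 + (-2 + (½)*5*(-⅓))*97 = 5 + (-2 - ⅚)*97 = 5 - 17/6*97 = 5 - 1649/6 = -1619/6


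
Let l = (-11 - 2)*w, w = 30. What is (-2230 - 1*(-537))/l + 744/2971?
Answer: 5320063/1158690 ≈ 4.5914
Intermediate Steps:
l = -390 (l = (-11 - 2)*30 = -13*30 = -390)
(-2230 - 1*(-537))/l + 744/2971 = (-2230 - 1*(-537))/(-390) + 744/2971 = (-2230 + 537)*(-1/390) + 744*(1/2971) = -1693*(-1/390) + 744/2971 = 1693/390 + 744/2971 = 5320063/1158690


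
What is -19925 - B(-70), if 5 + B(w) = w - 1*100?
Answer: -19750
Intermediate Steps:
B(w) = -105 + w (B(w) = -5 + (w - 1*100) = -5 + (w - 100) = -5 + (-100 + w) = -105 + w)
-19925 - B(-70) = -19925 - (-105 - 70) = -19925 - 1*(-175) = -19925 + 175 = -19750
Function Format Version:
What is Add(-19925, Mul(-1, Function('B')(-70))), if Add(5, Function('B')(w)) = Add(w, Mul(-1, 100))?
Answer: -19750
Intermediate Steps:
Function('B')(w) = Add(-105, w) (Function('B')(w) = Add(-5, Add(w, Mul(-1, 100))) = Add(-5, Add(w, -100)) = Add(-5, Add(-100, w)) = Add(-105, w))
Add(-19925, Mul(-1, Function('B')(-70))) = Add(-19925, Mul(-1, Add(-105, -70))) = Add(-19925, Mul(-1, -175)) = Add(-19925, 175) = -19750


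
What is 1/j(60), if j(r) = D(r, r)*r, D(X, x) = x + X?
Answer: 1/7200 ≈ 0.00013889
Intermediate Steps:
D(X, x) = X + x
j(r) = 2*r**2 (j(r) = (r + r)*r = (2*r)*r = 2*r**2)
1/j(60) = 1/(2*60**2) = 1/(2*3600) = 1/7200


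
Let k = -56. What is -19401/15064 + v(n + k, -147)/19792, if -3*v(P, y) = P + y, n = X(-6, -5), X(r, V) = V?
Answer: -71801279/55902504 ≈ -1.2844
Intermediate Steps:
n = -5
v(P, y) = -P/3 - y/3 (v(P, y) = -(P + y)/3 = -P/3 - y/3)
-19401/15064 + v(n + k, -147)/19792 = -19401/15064 + (-(-5 - 56)/3 - ⅓*(-147))/19792 = -19401*1/15064 + (-⅓*(-61) + 49)*(1/19792) = -19401/15064 + (61/3 + 49)*(1/19792) = -19401/15064 + (208/3)*(1/19792) = -19401/15064 + 13/3711 = -71801279/55902504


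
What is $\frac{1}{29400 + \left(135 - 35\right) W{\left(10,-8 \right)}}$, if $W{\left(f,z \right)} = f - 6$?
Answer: $\frac{1}{29800} \approx 3.3557 \cdot 10^{-5}$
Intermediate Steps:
$W{\left(f,z \right)} = -6 + f$ ($W{\left(f,z \right)} = f - 6 = -6 + f$)
$\frac{1}{29400 + \left(135 - 35\right) W{\left(10,-8 \right)}} = \frac{1}{29400 + \left(135 - 35\right) \left(-6 + 10\right)} = \frac{1}{29400 + 100 \cdot 4} = \frac{1}{29400 + 400} = \frac{1}{29800}$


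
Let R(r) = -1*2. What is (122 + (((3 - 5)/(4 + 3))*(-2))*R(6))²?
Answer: 715716/49 ≈ 14606.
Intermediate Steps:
R(r) = -2
(122 + (((3 - 5)/(4 + 3))*(-2))*R(6))² = (122 + (((3 - 5)/(4 + 3))*(-2))*(-2))² = (122 + (-2/7*(-2))*(-2))² = (122 + (-2*⅐*(-2))*(-2))² = (122 - 2/7*(-2)*(-2))² = (122 + (4/7)*(-2))² = (122 - 8/7)² = (846/7)² = 715716/49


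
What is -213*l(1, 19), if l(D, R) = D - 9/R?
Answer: -2130/19 ≈ -112.11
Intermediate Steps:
-213*l(1, 19) = -213*(1 - 9/19) = -213*10/19 = -2130/19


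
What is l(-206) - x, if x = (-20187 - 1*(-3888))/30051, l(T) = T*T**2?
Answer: -29188921813/3339 ≈ -8.7418e+6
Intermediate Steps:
l(T) = T**3
x = -1811/3339 (x = (-20187 + 3888)*(1/30051) = -16299*1/30051 = -1811/3339 ≈ -0.54238)
l(-206) - x = (-206)**3 - 1*(-1811/3339) = -8741816 + 1811/3339 = -29188921813/3339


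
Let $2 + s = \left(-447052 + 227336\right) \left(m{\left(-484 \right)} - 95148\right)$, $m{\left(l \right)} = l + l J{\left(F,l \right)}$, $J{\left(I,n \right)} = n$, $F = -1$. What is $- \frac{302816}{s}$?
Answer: $\frac{151408}{15228955393} \approx 9.9421 \cdot 10^{-6}$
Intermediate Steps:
$m{\left(l \right)} = l + l^{2}$ ($m{\left(l \right)} = l + l l = l + l^{2}$)
$s = -30457910786$ ($s = -2 + \left(-447052 + 227336\right) \left(- 484 \left(1 - 484\right) - 95148\right) = -2 - 219716 \left(\left(-484\right) \left(-483\right) - 95148\right) = -2 - 219716 \left(233772 - 95148\right) = -2 - 30457910784 = -30457910786$)
$- \frac{302816}{s} = - \frac{302816}{-30457910786} = \left(-302816\right) \left(- \frac{1}{30457910786}\right) = \frac{151408}{15228955393}$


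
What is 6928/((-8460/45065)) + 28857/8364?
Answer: -43518049771/1179324 ≈ -36901.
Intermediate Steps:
6928/((-8460/45065)) + 28857/8364 = 6928/((-8460*1/45065)) + 28857*(1/8364) = 6928/(-1692/9013) + 9619/2788 = 6928*(-9013/1692) + 9619/2788 = -15610516/423 + 9619/2788 = -43518049771/1179324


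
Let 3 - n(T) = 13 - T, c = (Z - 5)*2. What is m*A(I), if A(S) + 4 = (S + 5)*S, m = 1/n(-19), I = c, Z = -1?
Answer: -80/29 ≈ -2.7586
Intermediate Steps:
c = -12 (c = (-1 - 5)*2 = -6*2 = -12)
n(T) = -10 + T (n(T) = 3 - (13 - T) = 3 + (-13 + T) = -10 + T)
I = -12
m = -1/29 (m = 1/(-10 - 19) = 1/(-29) = -1/29 ≈ -0.034483)
A(S) = -4 + S*(5 + S) (A(S) = -4 + (S + 5)*S = -4 + (5 + S)*S = -4 + S*(5 + S))
m*A(I) = -(-4 + (-12)**2 + 5*(-12))/29 = -(-4 + 144 - 60)/29 = -1/29*80 = -80/29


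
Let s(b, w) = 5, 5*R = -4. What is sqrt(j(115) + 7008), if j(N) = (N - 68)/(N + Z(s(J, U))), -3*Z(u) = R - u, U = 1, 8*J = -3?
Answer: sqrt(21561460698)/1754 ≈ 83.716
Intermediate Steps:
J = -3/8 (J = (1/8)*(-3) = -3/8 ≈ -0.37500)
R = -4/5 (R = (1/5)*(-4) = -4/5 ≈ -0.80000)
Z(u) = 4/15 + u/3 (Z(u) = -(-4/5 - u)/3 = 4/15 + u/3)
j(N) = (-68 + N)/(29/15 + N) (j(N) = (N - 68)/(N + (4/15 + (1/3)*5)) = (-68 + N)/(N + (4/15 + 5/3)) = (-68 + N)/(N + 29/15) = (-68 + N)/(29/15 + N))
sqrt(j(115) + 7008) = sqrt(15*(-68 + 115)/(29 + 15*115) + 7008) = sqrt(15*47/(29 + 1725) + 7008) = sqrt(15*47/1754 + 7008) = sqrt(15*(1/1754)*47 + 7008) = sqrt(705/1754 + 7008) = sqrt(12292737/1754) = sqrt(21561460698)/1754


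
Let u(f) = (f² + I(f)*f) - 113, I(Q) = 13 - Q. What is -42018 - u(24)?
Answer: -42217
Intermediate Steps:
u(f) = -113 + f² + f*(13 - f) (u(f) = (f² + (13 - f)*f) - 113 = (f² + f*(13 - f)) - 113 = -113 + f² + f*(13 - f))
-42018 - u(24) = -42018 - (-113 + 13*24) = -42018 - (-113 + 312) = -42018 - 1*199 = -42018 - 199 = -42217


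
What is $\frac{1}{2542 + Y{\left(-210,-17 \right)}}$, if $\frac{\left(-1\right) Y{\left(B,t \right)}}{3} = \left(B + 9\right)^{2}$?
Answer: $- \frac{1}{118661} \approx -8.4274 \cdot 10^{-6}$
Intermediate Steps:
$Y{\left(B,t \right)} = - 3 \left(9 + B\right)^{2}$ ($Y{\left(B,t \right)} = - 3 \left(B + 9\right)^{2} = - 3 \left(9 + B\right)^{2}$)
$\frac{1}{2542 + Y{\left(-210,-17 \right)}} = \frac{1}{2542 - 3 \left(9 - 210\right)^{2}} = \frac{1}{2542 - 3 \left(-201\right)^{2}} = \frac{1}{2542 - 121203} = \frac{1}{-118661} = - \frac{1}{118661}$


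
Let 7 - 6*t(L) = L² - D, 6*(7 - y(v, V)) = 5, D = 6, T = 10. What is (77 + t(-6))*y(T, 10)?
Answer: 16243/36 ≈ 451.19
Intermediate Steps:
y(v, V) = 37/6 (y(v, V) = 7 - ⅙*5 = 7 - ⅚ = 37/6)
t(L) = 13/6 - L²/6 (t(L) = 7/6 - (L² - 1*6)/6 = 7/6 - (L² - 6)/6 = 7/6 - (-6 + L²)/6 = 7/6 + (1 - L²/6) = 13/6 - L²/6)
(77 + t(-6))*y(T, 10) = (77 + (13/6 - ⅙*(-6)²))*(37/6) = (77 + (13/6 - ⅙*36))*(37/6) = (77 + (13/6 - 6))*(37/6) = (77 - 23/6)*(37/6) = (439/6)*(37/6) = 16243/36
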